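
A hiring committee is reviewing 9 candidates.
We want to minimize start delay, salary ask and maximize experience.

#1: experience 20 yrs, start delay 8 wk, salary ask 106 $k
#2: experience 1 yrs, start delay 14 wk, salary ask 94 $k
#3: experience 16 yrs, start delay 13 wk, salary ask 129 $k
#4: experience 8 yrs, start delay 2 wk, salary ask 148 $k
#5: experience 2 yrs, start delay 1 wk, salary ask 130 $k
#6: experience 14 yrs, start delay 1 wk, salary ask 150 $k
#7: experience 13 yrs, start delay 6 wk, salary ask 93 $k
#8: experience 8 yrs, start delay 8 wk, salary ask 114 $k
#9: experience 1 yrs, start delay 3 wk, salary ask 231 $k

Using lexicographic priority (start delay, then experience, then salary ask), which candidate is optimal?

#6

First minimize start delay: best is 1, kept {#5, #6}.
Then maximize experience: best is 14, kept {#6}.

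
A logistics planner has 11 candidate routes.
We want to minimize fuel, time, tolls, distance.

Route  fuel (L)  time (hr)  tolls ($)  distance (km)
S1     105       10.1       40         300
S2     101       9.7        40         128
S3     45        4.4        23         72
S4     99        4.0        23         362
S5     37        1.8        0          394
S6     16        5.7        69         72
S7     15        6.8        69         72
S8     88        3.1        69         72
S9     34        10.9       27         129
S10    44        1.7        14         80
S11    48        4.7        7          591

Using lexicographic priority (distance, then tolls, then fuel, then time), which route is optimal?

S3

First minimize distance: best is 72, kept {S3, S6, S7, S8}.
Then minimize tolls: best is 23, kept {S3}.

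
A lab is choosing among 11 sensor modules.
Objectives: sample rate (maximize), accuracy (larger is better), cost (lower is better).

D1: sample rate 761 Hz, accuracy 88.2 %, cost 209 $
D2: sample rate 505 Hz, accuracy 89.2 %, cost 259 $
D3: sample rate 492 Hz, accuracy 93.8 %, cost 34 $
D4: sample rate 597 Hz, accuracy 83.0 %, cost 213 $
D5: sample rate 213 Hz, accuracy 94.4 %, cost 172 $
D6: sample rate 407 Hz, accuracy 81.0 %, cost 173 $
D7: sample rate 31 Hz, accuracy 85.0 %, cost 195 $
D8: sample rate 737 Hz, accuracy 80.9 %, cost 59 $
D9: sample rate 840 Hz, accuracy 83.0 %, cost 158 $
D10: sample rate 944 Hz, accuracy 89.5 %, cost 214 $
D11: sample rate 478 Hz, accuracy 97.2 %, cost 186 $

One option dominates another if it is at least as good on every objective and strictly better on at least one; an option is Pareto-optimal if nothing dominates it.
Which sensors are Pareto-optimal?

D1, D3, D5, D8, D9, D10, D11

D1: not dominated.
D2: dominated by D10 (sample rate 944≥505, accuracy 89.5≥89.2, cost 214≤259).
D3: not dominated (best cost).
D4: dominated by D1 (sample rate 761≥597, accuracy 88.2≥83.0, cost 209≤213).
D5: not dominated.
D6: dominated by D3 (sample rate 492≥407, accuracy 93.8≥81.0, cost 34≤173).
D7: dominated by D3 (sample rate 492≥31, accuracy 93.8≥85.0, cost 34≤195).
D8: not dominated.
D9: not dominated.
D10: not dominated (best sample rate).
D11: not dominated (best accuracy).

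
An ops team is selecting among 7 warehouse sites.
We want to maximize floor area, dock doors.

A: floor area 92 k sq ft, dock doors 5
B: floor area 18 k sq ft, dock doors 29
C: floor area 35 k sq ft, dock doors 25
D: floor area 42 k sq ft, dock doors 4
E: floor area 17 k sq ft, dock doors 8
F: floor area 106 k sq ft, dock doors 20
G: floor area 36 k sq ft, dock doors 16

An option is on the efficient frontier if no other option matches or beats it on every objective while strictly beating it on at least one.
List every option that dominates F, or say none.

none

A: worse on floor area (92 vs 106).
B: worse on floor area (18 vs 106).
C: worse on floor area (35 vs 106).
D: worse on floor area (42 vs 106).
E: worse on floor area (17 vs 106).
G: worse on floor area (36 vs 106).
No option dominates F.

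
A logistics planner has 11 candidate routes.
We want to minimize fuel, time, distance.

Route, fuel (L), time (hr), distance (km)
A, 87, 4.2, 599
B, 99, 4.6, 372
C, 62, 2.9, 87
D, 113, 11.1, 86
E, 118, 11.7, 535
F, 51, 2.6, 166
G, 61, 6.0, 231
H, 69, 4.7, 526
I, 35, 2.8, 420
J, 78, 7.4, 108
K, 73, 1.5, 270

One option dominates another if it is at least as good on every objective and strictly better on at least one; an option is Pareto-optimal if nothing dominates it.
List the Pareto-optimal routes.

A: dominated by C (fuel 62≤87, time 2.9≤4.2, distance 87≤599).
B: dominated by C (fuel 62≤99, time 2.9≤4.6, distance 87≤372).
C: not dominated.
D: not dominated (best distance).
E: dominated by B (fuel 99≤118, time 4.6≤11.7, distance 372≤535).
F: not dominated.
G: dominated by F (fuel 51≤61, time 2.6≤6.0, distance 166≤231).
H: dominated by C (fuel 62≤69, time 2.9≤4.7, distance 87≤526).
I: not dominated (best fuel).
J: dominated by C (fuel 62≤78, time 2.9≤7.4, distance 87≤108).
K: not dominated (best time).

C, D, F, I, K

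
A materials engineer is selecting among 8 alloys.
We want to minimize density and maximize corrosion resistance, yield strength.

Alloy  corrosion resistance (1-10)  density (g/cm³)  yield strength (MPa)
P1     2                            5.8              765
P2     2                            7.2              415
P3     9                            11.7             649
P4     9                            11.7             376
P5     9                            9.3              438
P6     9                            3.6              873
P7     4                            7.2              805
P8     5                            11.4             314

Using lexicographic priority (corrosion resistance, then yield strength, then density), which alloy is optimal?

First maximize corrosion resistance: best is 9, kept {P3, P4, P5, P6}.
Then maximize yield strength: best is 873, kept {P6}.

P6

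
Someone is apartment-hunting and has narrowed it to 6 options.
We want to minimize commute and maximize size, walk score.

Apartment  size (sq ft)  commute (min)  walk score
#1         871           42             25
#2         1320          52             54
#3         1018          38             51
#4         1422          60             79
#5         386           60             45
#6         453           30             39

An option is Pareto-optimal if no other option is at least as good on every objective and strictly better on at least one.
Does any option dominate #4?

#1: worse on size (871 vs 1422).
#2: worse on size (1320 vs 1422).
#3: worse on size (1018 vs 1422).
#5: worse on size (386 vs 1422).
#6: worse on size (453 vs 1422).
No option is at least as good as #4 on every objective and strictly better on one.

No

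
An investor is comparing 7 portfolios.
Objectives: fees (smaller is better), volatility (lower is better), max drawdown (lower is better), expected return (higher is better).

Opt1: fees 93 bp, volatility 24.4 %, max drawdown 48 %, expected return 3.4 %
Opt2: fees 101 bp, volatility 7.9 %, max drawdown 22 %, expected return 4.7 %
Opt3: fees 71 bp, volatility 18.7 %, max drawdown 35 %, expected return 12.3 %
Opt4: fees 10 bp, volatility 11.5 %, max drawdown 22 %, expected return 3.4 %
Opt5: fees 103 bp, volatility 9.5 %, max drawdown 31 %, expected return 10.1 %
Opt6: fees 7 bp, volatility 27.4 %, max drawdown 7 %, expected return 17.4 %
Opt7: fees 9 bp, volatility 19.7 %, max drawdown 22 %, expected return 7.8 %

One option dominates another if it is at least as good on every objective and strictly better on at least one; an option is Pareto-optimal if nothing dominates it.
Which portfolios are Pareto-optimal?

Opt2, Opt3, Opt4, Opt5, Opt6, Opt7

Opt1: dominated by Opt3 (fees 71≤93, volatility 18.7≤24.4, max drawdown 35≤48, expected return 12.3≥3.4).
Opt2: not dominated (best volatility).
Opt3: not dominated.
Opt4: not dominated.
Opt5: not dominated.
Opt6: not dominated (best fees).
Opt7: not dominated.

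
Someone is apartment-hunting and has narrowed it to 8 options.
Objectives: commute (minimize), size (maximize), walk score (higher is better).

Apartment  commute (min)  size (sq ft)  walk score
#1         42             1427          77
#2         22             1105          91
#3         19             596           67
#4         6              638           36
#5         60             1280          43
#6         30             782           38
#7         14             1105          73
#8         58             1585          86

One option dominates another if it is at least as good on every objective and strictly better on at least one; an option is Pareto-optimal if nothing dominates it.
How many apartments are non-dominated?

5

#1: not dominated.
#2: not dominated (best walk score).
#3: dominated by #7 (commute 14≤19, size 1105≥596, walk score 73≥67).
#4: not dominated (best commute).
#5: dominated by #1 (commute 42≤60, size 1427≥1280, walk score 77≥43).
#6: dominated by #2 (commute 22≤30, size 1105≥782, walk score 91≥38).
#7: not dominated.
#8: not dominated (best size).
Pareto-optimal: #1, #2, #4, #7, #8 → 5.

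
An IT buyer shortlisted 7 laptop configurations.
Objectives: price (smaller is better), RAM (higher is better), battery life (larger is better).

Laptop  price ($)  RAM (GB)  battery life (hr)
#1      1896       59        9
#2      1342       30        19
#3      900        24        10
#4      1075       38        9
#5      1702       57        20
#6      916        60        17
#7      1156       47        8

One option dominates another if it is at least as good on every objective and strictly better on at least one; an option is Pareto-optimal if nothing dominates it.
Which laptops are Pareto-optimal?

#2, #3, #5, #6

#1: dominated by #6 (price 916≤1896, RAM 60≥59, battery life 17≥9).
#2: not dominated.
#3: not dominated (best price).
#4: dominated by #6 (price 916≤1075, RAM 60≥38, battery life 17≥9).
#5: not dominated (best battery life).
#6: not dominated (best RAM).
#7: dominated by #6 (price 916≤1156, RAM 60≥47, battery life 17≥8).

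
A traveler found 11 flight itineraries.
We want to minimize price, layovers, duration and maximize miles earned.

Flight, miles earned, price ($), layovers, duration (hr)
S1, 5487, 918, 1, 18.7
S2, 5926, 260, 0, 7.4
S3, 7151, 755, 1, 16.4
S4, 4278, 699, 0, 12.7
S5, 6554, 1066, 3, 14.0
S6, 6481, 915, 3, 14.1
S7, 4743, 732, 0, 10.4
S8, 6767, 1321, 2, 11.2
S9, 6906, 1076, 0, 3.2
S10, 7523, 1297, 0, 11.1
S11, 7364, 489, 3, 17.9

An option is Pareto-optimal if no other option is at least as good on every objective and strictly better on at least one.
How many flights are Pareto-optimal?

S1: dominated by S2 (miles earned 5926≥5487, price 260≤918, layovers 0≤1, duration 7.4≤18.7).
S2: not dominated (best price).
S3: not dominated.
S4: dominated by S2 (miles earned 5926≥4278, price 260≤699, layovers 0≤0, duration 7.4≤12.7).
S5: not dominated.
S6: not dominated.
S7: dominated by S2 (miles earned 5926≥4743, price 260≤732, layovers 0≤0, duration 7.4≤10.4).
S8: dominated by S9 (miles earned 6906≥6767, price 1076≤1321, layovers 0≤2, duration 3.2≤11.2).
S9: not dominated (best duration).
S10: not dominated (best miles earned).
S11: not dominated.
Pareto-optimal: S2, S3, S5, S6, S9, S10, S11 → 7.

7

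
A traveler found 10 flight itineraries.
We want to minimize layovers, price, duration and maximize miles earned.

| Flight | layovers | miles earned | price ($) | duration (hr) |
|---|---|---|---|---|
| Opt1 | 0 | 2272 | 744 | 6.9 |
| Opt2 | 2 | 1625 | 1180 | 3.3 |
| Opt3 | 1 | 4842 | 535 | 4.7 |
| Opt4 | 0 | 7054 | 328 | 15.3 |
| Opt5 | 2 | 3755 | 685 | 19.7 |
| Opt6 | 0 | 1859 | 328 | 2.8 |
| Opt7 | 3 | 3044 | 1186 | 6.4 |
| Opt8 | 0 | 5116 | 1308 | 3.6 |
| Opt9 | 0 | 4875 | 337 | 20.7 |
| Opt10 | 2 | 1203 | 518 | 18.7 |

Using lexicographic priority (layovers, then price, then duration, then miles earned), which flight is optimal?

Opt6

First minimize layovers: best is 0, kept {Opt1, Opt4, Opt6, Opt8, Opt9}.
Then minimize price: best is 328, kept {Opt4, Opt6}.
Then minimize duration: best is 2.8, kept {Opt6}.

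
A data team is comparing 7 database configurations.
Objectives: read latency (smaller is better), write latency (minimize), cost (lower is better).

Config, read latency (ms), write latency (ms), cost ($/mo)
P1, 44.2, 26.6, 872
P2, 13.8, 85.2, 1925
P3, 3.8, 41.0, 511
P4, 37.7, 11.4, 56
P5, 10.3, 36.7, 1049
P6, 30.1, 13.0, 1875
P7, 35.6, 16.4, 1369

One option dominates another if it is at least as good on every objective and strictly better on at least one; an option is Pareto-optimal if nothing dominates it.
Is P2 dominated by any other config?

P3 vs P2: read latency 3.8≤13.8, write latency 41.0≤85.2, cost 511≤1925 — P3 is at least as good on every objective and strictly better on at least one, so P3 dominates P2.

Yes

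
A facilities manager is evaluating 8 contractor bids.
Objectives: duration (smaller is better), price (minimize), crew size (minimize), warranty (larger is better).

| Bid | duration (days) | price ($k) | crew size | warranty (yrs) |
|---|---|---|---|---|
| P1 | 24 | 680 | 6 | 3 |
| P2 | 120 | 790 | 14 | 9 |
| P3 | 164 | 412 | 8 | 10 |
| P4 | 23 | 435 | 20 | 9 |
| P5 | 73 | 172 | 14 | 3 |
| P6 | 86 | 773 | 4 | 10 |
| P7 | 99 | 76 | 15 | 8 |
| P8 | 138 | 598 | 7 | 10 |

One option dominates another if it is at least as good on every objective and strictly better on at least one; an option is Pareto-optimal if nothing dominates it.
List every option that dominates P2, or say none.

P6

P6: duration 86≤120, price 773≤790, crew size 4≤14, warranty 10≥9 — dominates P2.
Others (P1, P3, P4, P5, P7, P8) are each worse than P2 on at least one objective.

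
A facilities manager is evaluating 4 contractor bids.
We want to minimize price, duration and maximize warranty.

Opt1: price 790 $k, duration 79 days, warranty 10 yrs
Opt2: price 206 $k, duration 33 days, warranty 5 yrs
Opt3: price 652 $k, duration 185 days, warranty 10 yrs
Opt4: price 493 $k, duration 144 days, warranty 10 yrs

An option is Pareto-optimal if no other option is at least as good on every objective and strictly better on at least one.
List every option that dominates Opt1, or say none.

Opt2: worse on warranty (5 vs 10).
Opt3: worse on duration (185 vs 79).
Opt4: worse on duration (144 vs 79).
No option dominates Opt1.

none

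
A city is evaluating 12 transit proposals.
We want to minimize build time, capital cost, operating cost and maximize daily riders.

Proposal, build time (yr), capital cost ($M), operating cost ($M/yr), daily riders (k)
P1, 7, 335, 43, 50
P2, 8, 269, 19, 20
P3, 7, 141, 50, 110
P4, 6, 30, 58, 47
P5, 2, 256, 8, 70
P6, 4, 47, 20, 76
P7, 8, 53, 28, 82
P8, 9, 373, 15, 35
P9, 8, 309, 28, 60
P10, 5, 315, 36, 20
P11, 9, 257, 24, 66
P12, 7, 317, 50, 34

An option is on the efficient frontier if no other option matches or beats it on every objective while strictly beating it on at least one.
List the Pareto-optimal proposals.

P3, P4, P5, P6, P7

P1: dominated by P5 (build time 2≤7, capital cost 256≤335, operating cost 8≤43, daily riders 70≥50).
P2: dominated by P5 (build time 2≤8, capital cost 256≤269, operating cost 8≤19, daily riders 70≥20).
P3: not dominated (best daily riders).
P4: not dominated (best capital cost).
P5: not dominated (best build time).
P6: not dominated.
P7: not dominated.
P8: dominated by P5 (build time 2≤9, capital cost 256≤373, operating cost 8≤15, daily riders 70≥35).
P9: dominated by P5 (build time 2≤8, capital cost 256≤309, operating cost 8≤28, daily riders 70≥60).
P10: dominated by P5 (build time 2≤5, capital cost 256≤315, operating cost 8≤36, daily riders 70≥20).
P11: dominated by P5 (build time 2≤9, capital cost 256≤257, operating cost 8≤24, daily riders 70≥66).
P12: dominated by P3 (build time 7≤7, capital cost 141≤317, operating cost 50≤50, daily riders 110≥34).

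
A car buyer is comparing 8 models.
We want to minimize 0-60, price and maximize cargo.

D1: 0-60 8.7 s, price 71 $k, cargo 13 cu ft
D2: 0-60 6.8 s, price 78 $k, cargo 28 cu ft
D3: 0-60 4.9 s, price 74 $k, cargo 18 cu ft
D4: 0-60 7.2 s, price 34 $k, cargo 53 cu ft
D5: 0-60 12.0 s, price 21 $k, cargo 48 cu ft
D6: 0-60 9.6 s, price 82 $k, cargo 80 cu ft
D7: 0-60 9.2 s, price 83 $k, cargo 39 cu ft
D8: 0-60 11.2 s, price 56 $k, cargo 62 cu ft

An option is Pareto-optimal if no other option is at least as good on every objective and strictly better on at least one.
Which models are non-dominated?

D2, D3, D4, D5, D6, D8

D1: dominated by D4 (0-60 7.2≤8.7, price 34≤71, cargo 53≥13).
D2: not dominated.
D3: not dominated (best 0-60).
D4: not dominated.
D5: not dominated (best price).
D6: not dominated (best cargo).
D7: dominated by D4 (0-60 7.2≤9.2, price 34≤83, cargo 53≥39).
D8: not dominated.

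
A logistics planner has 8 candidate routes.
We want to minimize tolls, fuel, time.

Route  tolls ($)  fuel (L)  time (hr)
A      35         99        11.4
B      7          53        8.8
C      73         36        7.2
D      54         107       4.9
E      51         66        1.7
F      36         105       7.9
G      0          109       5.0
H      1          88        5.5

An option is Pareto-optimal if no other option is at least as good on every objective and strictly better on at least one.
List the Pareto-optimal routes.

B, C, E, G, H

A: dominated by B (tolls 7≤35, fuel 53≤99, time 8.8≤11.4).
B: not dominated.
C: not dominated (best fuel).
D: dominated by E (tolls 51≤54, fuel 66≤107, time 1.7≤4.9).
E: not dominated (best time).
F: dominated by H (tolls 1≤36, fuel 88≤105, time 5.5≤7.9).
G: not dominated (best tolls).
H: not dominated.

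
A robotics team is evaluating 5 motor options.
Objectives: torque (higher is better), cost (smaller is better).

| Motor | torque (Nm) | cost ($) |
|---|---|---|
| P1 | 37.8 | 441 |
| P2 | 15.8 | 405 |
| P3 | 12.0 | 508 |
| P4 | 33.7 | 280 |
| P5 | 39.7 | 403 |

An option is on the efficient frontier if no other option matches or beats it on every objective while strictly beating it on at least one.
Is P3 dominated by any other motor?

Yes

P1 vs P3: torque 37.8≥12.0, cost 441≤508 — P1 is at least as good on every objective and strictly better on at least one, so P1 dominates P3.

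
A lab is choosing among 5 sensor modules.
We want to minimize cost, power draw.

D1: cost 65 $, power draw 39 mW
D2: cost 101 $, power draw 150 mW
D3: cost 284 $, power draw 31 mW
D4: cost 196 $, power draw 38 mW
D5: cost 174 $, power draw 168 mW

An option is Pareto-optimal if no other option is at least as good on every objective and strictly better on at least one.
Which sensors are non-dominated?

D1, D3, D4

D1: not dominated (best cost).
D2: dominated by D1 (cost 65≤101, power draw 39≤150).
D3: not dominated (best power draw).
D4: not dominated.
D5: dominated by D1 (cost 65≤174, power draw 39≤168).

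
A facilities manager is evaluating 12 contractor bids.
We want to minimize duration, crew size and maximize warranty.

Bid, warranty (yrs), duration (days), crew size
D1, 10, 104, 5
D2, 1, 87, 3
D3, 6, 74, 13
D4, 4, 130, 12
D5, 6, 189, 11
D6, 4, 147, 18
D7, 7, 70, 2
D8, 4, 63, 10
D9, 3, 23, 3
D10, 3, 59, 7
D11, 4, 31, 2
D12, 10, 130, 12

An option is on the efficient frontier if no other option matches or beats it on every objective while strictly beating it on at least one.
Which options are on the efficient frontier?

D1: not dominated.
D2: dominated by D7 (warranty 7≥1, duration 70≤87, crew size 2≤3).
D3: dominated by D7 (warranty 7≥6, duration 70≤74, crew size 2≤13).
D4: dominated by D1 (warranty 10≥4, duration 104≤130, crew size 5≤12).
D5: dominated by D1 (warranty 10≥6, duration 104≤189, crew size 5≤11).
D6: dominated by D1 (warranty 10≥4, duration 104≤147, crew size 5≤18).
D7: not dominated.
D8: dominated by D11 (warranty 4≥4, duration 31≤63, crew size 2≤10).
D9: not dominated (best duration).
D10: dominated by D9 (warranty 3≥3, duration 23≤59, crew size 3≤7).
D11: not dominated.
D12: dominated by D1 (warranty 10≥10, duration 104≤130, crew size 5≤12).

D1, D7, D9, D11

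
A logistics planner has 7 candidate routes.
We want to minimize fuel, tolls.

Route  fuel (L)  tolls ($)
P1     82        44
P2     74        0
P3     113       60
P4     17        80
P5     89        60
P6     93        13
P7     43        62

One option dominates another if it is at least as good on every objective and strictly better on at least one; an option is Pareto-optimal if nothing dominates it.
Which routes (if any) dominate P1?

P2: fuel 74≤82, tolls 0≤44 — dominates P1.
Others (P3, P4, P5, P6, P7) are each worse than P1 on at least one objective.

P2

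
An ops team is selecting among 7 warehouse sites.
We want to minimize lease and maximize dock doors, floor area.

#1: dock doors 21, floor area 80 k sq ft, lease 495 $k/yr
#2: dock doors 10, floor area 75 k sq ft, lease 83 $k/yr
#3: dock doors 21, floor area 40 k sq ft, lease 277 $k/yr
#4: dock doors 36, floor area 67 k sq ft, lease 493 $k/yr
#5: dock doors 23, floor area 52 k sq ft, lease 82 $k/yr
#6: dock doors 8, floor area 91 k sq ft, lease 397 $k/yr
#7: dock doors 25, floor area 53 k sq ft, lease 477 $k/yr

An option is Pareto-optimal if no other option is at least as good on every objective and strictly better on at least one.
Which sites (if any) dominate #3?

#5

#5: dock doors 23≥21, floor area 52≥40, lease 82≤277 — dominates #3.
Others (#1, #2, #4, #6, #7) are each worse than #3 on at least one objective.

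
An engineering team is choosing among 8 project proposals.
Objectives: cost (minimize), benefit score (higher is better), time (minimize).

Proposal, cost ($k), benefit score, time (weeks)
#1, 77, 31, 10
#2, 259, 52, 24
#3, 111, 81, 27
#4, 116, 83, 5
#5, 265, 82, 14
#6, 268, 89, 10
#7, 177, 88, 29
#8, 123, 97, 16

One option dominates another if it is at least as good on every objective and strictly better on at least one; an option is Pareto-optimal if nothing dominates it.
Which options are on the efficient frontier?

#1: not dominated (best cost).
#2: dominated by #4 (cost 116≤259, benefit score 83≥52, time 5≤24).
#3: not dominated.
#4: not dominated (best time).
#5: dominated by #4 (cost 116≤265, benefit score 83≥82, time 5≤14).
#6: not dominated.
#7: dominated by #8 (cost 123≤177, benefit score 97≥88, time 16≤29).
#8: not dominated (best benefit score).

#1, #3, #4, #6, #8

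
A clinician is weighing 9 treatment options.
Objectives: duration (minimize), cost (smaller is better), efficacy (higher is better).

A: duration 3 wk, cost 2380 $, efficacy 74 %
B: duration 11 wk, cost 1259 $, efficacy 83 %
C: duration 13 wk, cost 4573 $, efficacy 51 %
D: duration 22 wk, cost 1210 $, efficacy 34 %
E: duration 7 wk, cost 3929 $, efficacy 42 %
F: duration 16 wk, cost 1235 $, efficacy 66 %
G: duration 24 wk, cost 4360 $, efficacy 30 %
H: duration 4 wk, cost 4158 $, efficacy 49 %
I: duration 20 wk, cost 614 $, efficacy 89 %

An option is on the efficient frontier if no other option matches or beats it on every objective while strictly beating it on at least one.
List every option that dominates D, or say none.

I

I: duration 20≤22, cost 614≤1210, efficacy 89≥34 — dominates D.
Others (A, B, C, E, F, G, H) are each worse than D on at least one objective.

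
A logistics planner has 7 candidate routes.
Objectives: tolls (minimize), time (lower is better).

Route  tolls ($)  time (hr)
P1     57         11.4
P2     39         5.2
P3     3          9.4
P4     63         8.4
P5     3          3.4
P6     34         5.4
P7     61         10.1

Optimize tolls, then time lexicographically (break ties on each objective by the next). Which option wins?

First minimize tolls: best is 3, kept {P3, P5}.
Then minimize time: best is 3.4, kept {P5}.

P5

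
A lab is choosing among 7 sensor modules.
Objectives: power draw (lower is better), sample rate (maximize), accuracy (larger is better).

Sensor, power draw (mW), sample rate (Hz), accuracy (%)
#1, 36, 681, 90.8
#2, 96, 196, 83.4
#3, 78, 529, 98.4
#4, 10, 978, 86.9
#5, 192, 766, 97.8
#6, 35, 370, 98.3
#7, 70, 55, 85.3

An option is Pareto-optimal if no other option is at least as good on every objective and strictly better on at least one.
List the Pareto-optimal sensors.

#1, #3, #4, #5, #6

#1: not dominated.
#2: dominated by #1 (power draw 36≤96, sample rate 681≥196, accuracy 90.8≥83.4).
#3: not dominated (best accuracy).
#4: not dominated (best power draw).
#5: not dominated.
#6: not dominated.
#7: dominated by #1 (power draw 36≤70, sample rate 681≥55, accuracy 90.8≥85.3).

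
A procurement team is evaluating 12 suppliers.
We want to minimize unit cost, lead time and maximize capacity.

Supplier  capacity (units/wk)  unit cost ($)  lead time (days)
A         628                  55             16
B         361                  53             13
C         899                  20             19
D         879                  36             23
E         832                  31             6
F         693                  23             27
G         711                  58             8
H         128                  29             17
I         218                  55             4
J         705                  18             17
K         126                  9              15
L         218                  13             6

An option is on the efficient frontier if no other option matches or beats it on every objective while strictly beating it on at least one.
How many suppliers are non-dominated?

6

A: dominated by E (capacity 832≥628, unit cost 31≤55, lead time 6≤16).
B: dominated by E (capacity 832≥361, unit cost 31≤53, lead time 6≤13).
C: not dominated (best capacity).
D: dominated by C (capacity 899≥879, unit cost 20≤36, lead time 19≤23).
E: not dominated.
F: dominated by C (capacity 899≥693, unit cost 20≤23, lead time 19≤27).
G: dominated by E (capacity 832≥711, unit cost 31≤58, lead time 6≤8).
H: dominated by J (capacity 705≥128, unit cost 18≤29, lead time 17≤17).
I: not dominated (best lead time).
J: not dominated.
K: not dominated (best unit cost).
L: not dominated.
Pareto-optimal: C, E, I, J, K, L → 6.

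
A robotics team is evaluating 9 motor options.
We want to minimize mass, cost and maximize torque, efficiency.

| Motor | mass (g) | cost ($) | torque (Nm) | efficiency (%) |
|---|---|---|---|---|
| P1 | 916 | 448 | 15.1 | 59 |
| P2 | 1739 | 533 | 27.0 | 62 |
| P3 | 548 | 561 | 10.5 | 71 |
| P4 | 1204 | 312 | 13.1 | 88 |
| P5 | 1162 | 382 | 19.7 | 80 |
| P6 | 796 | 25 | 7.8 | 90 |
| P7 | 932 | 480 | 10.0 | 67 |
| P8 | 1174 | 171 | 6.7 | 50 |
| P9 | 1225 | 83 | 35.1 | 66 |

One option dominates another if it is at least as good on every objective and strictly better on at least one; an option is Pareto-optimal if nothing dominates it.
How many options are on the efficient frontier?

P1: not dominated.
P2: dominated by P9 (mass 1225≤1739, cost 83≤533, torque 35.1≥27.0, efficiency 66≥62).
P3: not dominated (best mass).
P4: not dominated.
P5: not dominated.
P6: not dominated (best cost).
P7: not dominated.
P8: dominated by P6 (mass 796≤1174, cost 25≤171, torque 7.8≥6.7, efficiency 90≥50).
P9: not dominated (best torque).
Pareto-optimal: P1, P3, P4, P5, P6, P7, P9 → 7.

7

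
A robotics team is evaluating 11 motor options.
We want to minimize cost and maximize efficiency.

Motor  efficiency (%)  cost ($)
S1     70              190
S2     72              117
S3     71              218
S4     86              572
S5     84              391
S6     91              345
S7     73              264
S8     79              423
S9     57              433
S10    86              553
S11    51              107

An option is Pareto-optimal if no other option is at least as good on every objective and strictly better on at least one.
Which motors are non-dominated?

S1: dominated by S2 (efficiency 72≥70, cost 117≤190).
S2: not dominated.
S3: dominated by S2 (efficiency 72≥71, cost 117≤218).
S4: dominated by S6 (efficiency 91≥86, cost 345≤572).
S5: dominated by S6 (efficiency 91≥84, cost 345≤391).
S6: not dominated (best efficiency).
S7: not dominated.
S8: dominated by S5 (efficiency 84≥79, cost 391≤423).
S9: dominated by S1 (efficiency 70≥57, cost 190≤433).
S10: dominated by S6 (efficiency 91≥86, cost 345≤553).
S11: not dominated (best cost).

S2, S6, S7, S11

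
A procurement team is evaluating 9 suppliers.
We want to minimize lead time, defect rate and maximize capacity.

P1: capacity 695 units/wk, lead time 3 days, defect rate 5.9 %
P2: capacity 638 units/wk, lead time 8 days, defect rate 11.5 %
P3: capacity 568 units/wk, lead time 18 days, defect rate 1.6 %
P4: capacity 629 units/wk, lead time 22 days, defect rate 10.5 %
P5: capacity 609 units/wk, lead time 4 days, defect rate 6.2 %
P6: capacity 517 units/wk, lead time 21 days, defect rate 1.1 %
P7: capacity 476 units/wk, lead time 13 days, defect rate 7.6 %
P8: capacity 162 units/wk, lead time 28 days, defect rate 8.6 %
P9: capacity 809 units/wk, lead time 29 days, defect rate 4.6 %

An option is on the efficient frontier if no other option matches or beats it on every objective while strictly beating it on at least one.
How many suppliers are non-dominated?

P1: not dominated (best lead time).
P2: dominated by P1 (capacity 695≥638, lead time 3≤8, defect rate 5.9≤11.5).
P3: not dominated.
P4: dominated by P1 (capacity 695≥629, lead time 3≤22, defect rate 5.9≤10.5).
P5: dominated by P1 (capacity 695≥609, lead time 3≤4, defect rate 5.9≤6.2).
P6: not dominated (best defect rate).
P7: dominated by P1 (capacity 695≥476, lead time 3≤13, defect rate 5.9≤7.6).
P8: dominated by P1 (capacity 695≥162, lead time 3≤28, defect rate 5.9≤8.6).
P9: not dominated (best capacity).
Pareto-optimal: P1, P3, P6, P9 → 4.

4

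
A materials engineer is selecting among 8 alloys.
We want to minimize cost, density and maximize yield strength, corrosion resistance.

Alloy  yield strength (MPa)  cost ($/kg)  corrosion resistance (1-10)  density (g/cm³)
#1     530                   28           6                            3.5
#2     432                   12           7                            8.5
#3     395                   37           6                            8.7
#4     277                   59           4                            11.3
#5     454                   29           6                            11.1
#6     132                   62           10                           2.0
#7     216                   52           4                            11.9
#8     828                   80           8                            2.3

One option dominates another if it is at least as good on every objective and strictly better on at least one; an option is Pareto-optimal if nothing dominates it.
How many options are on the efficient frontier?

#1: not dominated.
#2: not dominated (best cost).
#3: dominated by #1 (yield strength 530≥395, cost 28≤37, corrosion resistance 6≥6, density 3.5≤8.7).
#4: dominated by #1 (yield strength 530≥277, cost 28≤59, corrosion resistance 6≥4, density 3.5≤11.3).
#5: dominated by #1 (yield strength 530≥454, cost 28≤29, corrosion resistance 6≥6, density 3.5≤11.1).
#6: not dominated (best corrosion resistance).
#7: dominated by #1 (yield strength 530≥216, cost 28≤52, corrosion resistance 6≥4, density 3.5≤11.9).
#8: not dominated (best yield strength).
Pareto-optimal: #1, #2, #6, #8 → 4.

4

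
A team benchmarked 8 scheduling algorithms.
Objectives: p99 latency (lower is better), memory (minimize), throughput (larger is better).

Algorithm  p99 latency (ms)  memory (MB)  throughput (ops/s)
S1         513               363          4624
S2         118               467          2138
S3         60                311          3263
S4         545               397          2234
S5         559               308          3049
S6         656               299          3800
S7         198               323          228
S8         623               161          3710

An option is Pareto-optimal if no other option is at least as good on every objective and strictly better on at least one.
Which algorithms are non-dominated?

S1, S3, S5, S6, S8

S1: not dominated (best throughput).
S2: dominated by S3 (p99 latency 60≤118, memory 311≤467, throughput 3263≥2138).
S3: not dominated (best p99 latency).
S4: dominated by S1 (p99 latency 513≤545, memory 363≤397, throughput 4624≥2234).
S5: not dominated.
S6: not dominated.
S7: dominated by S3 (p99 latency 60≤198, memory 311≤323, throughput 3263≥228).
S8: not dominated (best memory).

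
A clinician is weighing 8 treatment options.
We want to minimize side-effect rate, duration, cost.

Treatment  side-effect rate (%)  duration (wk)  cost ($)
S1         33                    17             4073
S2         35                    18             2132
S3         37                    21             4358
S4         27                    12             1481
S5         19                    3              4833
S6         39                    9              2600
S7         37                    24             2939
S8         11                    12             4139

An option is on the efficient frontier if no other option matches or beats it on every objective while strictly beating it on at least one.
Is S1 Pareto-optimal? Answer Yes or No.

S4 vs S1: side-effect rate 27≤33, duration 12≤17, cost 1481≤4073 — S4 is at least as good on every objective and strictly better on at least one, so S4 dominates S1.

No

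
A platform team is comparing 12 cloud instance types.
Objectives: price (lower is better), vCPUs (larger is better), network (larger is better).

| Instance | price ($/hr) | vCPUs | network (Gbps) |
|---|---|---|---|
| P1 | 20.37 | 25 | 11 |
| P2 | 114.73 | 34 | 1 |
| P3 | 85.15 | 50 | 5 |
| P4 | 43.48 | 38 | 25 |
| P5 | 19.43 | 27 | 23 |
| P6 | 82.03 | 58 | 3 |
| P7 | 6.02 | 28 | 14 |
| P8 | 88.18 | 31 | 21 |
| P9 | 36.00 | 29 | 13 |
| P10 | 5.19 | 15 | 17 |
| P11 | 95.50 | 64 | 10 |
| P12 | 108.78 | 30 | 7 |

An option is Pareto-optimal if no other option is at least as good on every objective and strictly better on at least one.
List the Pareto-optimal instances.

P3, P4, P5, P6, P7, P9, P10, P11

P1: dominated by P5 (price 19.43≤20.37, vCPUs 27≥25, network 23≥11).
P2: dominated by P3 (price 85.15≤114.73, vCPUs 50≥34, network 5≥1).
P3: not dominated.
P4: not dominated (best network).
P5: not dominated.
P6: not dominated.
P7: not dominated.
P8: dominated by P4 (price 43.48≤88.18, vCPUs 38≥31, network 25≥21).
P9: not dominated.
P10: not dominated (best price).
P11: not dominated (best vCPUs).
P12: dominated by P4 (price 43.48≤108.78, vCPUs 38≥30, network 25≥7).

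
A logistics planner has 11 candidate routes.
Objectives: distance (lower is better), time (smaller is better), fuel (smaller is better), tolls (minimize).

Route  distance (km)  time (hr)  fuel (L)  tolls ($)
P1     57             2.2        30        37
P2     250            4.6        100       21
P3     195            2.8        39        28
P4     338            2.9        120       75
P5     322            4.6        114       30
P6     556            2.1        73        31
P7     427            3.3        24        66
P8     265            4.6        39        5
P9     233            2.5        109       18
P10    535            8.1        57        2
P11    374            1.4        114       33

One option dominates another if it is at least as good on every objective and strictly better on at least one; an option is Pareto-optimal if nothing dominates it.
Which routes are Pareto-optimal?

P1, P2, P3, P6, P7, P8, P9, P10, P11

P1: not dominated (best distance).
P2: not dominated.
P3: not dominated.
P4: dominated by P1 (distance 57≤338, time 2.2≤2.9, fuel 30≤120, tolls 37≤75).
P5: dominated by P2 (distance 250≤322, time 4.6≤4.6, fuel 100≤114, tolls 21≤30).
P6: not dominated.
P7: not dominated (best fuel).
P8: not dominated.
P9: not dominated.
P10: not dominated (best tolls).
P11: not dominated (best time).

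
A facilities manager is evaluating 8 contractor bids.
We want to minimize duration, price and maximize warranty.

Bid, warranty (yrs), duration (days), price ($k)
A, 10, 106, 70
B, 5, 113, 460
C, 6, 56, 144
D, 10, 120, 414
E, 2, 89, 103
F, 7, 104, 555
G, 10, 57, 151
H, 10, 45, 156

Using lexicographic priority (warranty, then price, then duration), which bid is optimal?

First maximize warranty: best is 10, kept {A, D, G, H}.
Then minimize price: best is 70, kept {A}.

A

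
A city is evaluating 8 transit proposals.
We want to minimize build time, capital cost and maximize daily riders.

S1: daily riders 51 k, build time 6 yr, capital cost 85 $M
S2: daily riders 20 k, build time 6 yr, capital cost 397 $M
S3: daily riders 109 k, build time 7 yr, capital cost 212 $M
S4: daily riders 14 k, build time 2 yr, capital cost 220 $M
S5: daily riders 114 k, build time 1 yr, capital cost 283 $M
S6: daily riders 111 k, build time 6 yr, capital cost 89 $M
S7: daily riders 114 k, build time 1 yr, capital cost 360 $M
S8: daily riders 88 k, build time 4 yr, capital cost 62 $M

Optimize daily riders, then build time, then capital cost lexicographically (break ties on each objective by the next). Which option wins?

S5

First maximize daily riders: best is 114, kept {S5, S7}.
Then minimize build time: best is 1, kept {S5, S7}.
Then minimize capital cost: best is 283, kept {S5}.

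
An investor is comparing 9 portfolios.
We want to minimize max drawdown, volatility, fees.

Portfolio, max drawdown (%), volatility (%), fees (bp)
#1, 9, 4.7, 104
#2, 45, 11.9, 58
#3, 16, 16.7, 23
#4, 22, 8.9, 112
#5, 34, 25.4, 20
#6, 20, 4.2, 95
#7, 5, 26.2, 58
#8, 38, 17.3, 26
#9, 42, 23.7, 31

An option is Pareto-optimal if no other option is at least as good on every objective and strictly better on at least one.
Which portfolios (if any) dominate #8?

#3: max drawdown 16≤38, volatility 16.7≤17.3, fees 23≤26 — dominates #8.
Others (#1, #2, #4, #5, #6, #7, #9) are each worse than #8 on at least one objective.

#3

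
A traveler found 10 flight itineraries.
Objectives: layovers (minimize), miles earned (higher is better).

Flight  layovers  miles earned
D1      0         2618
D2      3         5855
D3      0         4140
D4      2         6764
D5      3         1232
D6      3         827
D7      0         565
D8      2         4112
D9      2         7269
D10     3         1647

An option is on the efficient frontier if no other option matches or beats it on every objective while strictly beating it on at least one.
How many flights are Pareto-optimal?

D1: dominated by D3 (layovers 0≤0, miles earned 4140≥2618).
D2: dominated by D4 (layovers 2≤3, miles earned 6764≥5855).
D3: not dominated.
D4: dominated by D9 (layovers 2≤2, miles earned 7269≥6764).
D5: dominated by D1 (layovers 0≤3, miles earned 2618≥1232).
D6: dominated by D1 (layovers 0≤3, miles earned 2618≥827).
D7: dominated by D1 (layovers 0≤0, miles earned 2618≥565).
D8: dominated by D3 (layovers 0≤2, miles earned 4140≥4112).
D9: not dominated (best miles earned).
D10: dominated by D1 (layovers 0≤3, miles earned 2618≥1647).
Pareto-optimal: D3, D9 → 2.

2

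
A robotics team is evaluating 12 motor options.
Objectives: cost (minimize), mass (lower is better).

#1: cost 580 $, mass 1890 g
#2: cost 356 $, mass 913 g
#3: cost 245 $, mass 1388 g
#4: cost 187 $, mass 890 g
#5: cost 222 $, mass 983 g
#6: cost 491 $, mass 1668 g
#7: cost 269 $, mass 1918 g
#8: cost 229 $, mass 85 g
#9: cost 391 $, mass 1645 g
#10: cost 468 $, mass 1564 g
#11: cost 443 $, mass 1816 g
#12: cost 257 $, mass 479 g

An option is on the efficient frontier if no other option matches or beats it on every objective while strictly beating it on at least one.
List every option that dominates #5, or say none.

#4

#4: cost 187≤222, mass 890≤983 — dominates #5.
Others (#1, #2, #3, #6, #7, #8, #9, #10, #11, #12) are each worse than #5 on at least one objective.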